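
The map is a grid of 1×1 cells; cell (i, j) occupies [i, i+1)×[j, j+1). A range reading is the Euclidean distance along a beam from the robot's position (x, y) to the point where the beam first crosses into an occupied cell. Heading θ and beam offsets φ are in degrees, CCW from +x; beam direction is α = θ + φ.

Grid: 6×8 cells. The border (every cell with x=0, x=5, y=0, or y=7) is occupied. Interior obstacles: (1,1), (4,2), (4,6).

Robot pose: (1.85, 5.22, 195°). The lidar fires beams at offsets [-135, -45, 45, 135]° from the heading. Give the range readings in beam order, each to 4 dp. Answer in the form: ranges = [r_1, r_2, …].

beam 1: φ=-135°, α=60°
  dir = (cos 60°, sin 60°) = (0.5000, 0.8660); from cell (1,5)
  next x-line at t=0.3000, next y-line at t=0.9007; Δt_x=2.0000, Δt_y=1.1547
    x: enter (2,5) at t=0.3000
    y: enter (2,6) at t=0.9007
    y: enter (2,7) at t=2.0554 ← occupied
  → r_1 = 2.0554
beam 2: φ=-45°, α=150°
  dir = (cos 150°, sin 150°) = (-0.8660, 0.5000); from cell (1,5)
  next x-line at t=0.9815, next y-line at t=1.5600; Δt_x=1.1547, Δt_y=2.0000
    x: enter (0,5) at t=0.9815 ← occupied
  → r_2 = 0.9815
beam 3: φ=45°, α=240°
  dir = (cos 240°, sin 240°) = (-0.5000, -0.8660); from cell (1,5)
  next x-line at t=1.7000, next y-line at t=0.2540; Δt_x=2.0000, Δt_y=1.1547
    y: enter (1,4) at t=0.2540
    y: enter (1,3) at t=1.4087
    x: enter (0,3) at t=1.7000 ← occupied
  → r_3 = 1.7000
beam 4: φ=135°, α=330°
  dir = (cos 330°, sin 330°) = (0.8660, -0.5000); from cell (1,5)
  next x-line at t=0.1732, next y-line at t=0.4400; Δt_x=1.1547, Δt_y=2.0000
    x: enter (2,5) at t=0.1732
    y: enter (2,4) at t=0.4400
    x: enter (3,4) at t=1.3279
    y: enter (3,3) at t=2.4400
    x: enter (4,3) at t=2.4826
    x: enter (5,3) at t=3.6373 ← occupied
  → r_4 = 3.6373

ranges = [2.0554, 0.9815, 1.7000, 3.6373]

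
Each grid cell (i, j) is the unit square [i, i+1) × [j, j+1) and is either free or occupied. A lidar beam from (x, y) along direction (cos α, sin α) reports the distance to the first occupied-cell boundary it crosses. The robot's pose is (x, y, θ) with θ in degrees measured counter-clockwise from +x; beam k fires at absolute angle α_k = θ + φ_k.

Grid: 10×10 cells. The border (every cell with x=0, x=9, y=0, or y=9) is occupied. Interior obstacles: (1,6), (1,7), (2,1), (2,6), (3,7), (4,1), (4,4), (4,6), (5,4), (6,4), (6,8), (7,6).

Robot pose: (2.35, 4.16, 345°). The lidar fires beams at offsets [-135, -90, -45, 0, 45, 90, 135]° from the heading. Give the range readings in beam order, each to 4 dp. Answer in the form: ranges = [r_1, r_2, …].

beam 1: φ=-135°, α=210°
  direction (-0.8660, -0.5000); cell (2,4); t to first gridline: x 0.4041, y 0.3200 (then +1.1547 / +2.0000)
    (2,3) via y @ 0.3200
    (1,3) via x @ 0.4041
    (0,3) via x @ 1.5588  # hit
  → r_1 = 1.5588
beam 2: φ=-90°, α=255°
  direction (-0.2588, -0.9659); cell (2,4); t to first gridline: x 1.3523, y 0.1656 (then +3.8637 / +1.0353)
    (2,3) via y @ 0.1656
    (2,2) via y @ 1.2009
    (1,2) via x @ 1.3523
    (1,1) via y @ 2.2362
    (1,0) via y @ 3.2715  # hit
  → r_2 = 3.2715
beam 3: φ=-45°, α=300°
  direction (0.5000, -0.8660); cell (2,4); t to first gridline: x 1.3000, y 0.1848 (then +2.0000 / +1.1547)
    (2,3) via y @ 0.1848
    (3,3) via x @ 1.3000
    (3,2) via y @ 1.3395
    (3,1) via y @ 2.4942
    (4,1) via x @ 3.3000  # hit
  → r_3 = 3.3000
beam 4: φ=0°, α=345°
  direction (0.9659, -0.2588); cell (2,4); t to first gridline: x 0.6729, y 0.6182 (then +1.0353 / +3.8637)
    (2,3) via y @ 0.6182
    (3,3) via x @ 0.6729
    (4,3) via x @ 1.7082
    (5,3) via x @ 2.7435
    (6,3) via x @ 3.7788
    (6,2) via y @ 4.4819
    (7,2) via x @ 4.8140
    (8,2) via x @ 5.8493
    (9,2) via x @ 6.8846  # hit
  → r_4 = 6.8846
beam 5: φ=45°, α=30°
  direction (0.8660, 0.5000); cell (2,4); t to first gridline: x 0.7506, y 1.6800 (then +1.1547 / +2.0000)
    (3,4) via x @ 0.7506
    (3,5) via y @ 1.6800
    (4,5) via x @ 1.9053
    (5,5) via x @ 3.0600
    (5,6) via y @ 3.6800
    (6,6) via x @ 4.2147
    (7,6) via x @ 5.3694  # hit
  → r_5 = 5.3694
beam 6: φ=90°, α=75°
  direction (0.2588, 0.9659); cell (2,4); t to first gridline: x 2.5114, y 0.8696 (then +3.8637 / +1.0353)
    (2,5) via y @ 0.8696
    (2,6) via y @ 1.9049  # hit
  → r_6 = 1.9049
beam 7: φ=135°, α=120°
  direction (-0.5000, 0.8660); cell (2,4); t to first gridline: x 0.7000, y 0.9699 (then +2.0000 / +1.1547)
    (1,4) via x @ 0.7000
    (1,5) via y @ 0.9699
    (1,6) via y @ 2.1246  # hit
  → r_7 = 2.1246

ranges = [1.5588, 3.2715, 3.3000, 6.8846, 5.3694, 1.9049, 2.1246]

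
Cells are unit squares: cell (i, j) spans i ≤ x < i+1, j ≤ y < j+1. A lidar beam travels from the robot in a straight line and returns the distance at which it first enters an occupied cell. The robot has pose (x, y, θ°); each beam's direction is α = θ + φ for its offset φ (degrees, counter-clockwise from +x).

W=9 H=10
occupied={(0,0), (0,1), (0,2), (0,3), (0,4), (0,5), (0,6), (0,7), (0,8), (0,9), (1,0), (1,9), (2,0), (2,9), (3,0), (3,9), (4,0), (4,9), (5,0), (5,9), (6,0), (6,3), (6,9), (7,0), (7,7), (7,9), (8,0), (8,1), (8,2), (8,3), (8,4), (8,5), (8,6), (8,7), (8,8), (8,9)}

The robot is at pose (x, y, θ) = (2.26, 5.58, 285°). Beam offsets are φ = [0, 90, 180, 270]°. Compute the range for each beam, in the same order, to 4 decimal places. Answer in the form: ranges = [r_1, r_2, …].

ranges = [4.7416, 5.4865, 3.5406, 1.3044]

beam 1: φ=0°, α=285°
  d=(0.2588,-0.9659)  start (2,5)  tX=2.8591 tY=0.6005  stride 1/|dx|=3.8637 1/|dy|=1.0353
    cross y-line → (2,4), t=0.6005
    cross y-line → (2,3), t=1.6357
    cross y-line → (2,2), t=2.6710
    cross x-line → (3,2), t=2.8591
    cross y-line → (3,1), t=3.7063
    cross y-line → (3,0), t=4.7416 (wall)
  → r_1 = 4.7416
beam 2: φ=90°, α=15°
  d=(0.9659,0.2588)  start (2,5)  tX=0.7661 tY=1.6228  stride 1/|dx|=1.0353 1/|dy|=3.8637
    cross x-line → (3,5), t=0.7661
    cross y-line → (3,6), t=1.6228
    cross x-line → (4,6), t=1.8014
    cross x-line → (5,6), t=2.8367
    cross x-line → (6,6), t=3.8719
    cross x-line → (7,6), t=4.9072
    cross y-line → (7,7), t=5.4865 (wall)
  → r_2 = 5.4865
beam 3: φ=180°, α=105°
  d=(-0.2588,0.9659)  start (2,5)  tX=1.0046 tY=0.4348  stride 1/|dx|=3.8637 1/|dy|=1.0353
    cross y-line → (2,6), t=0.4348
    cross x-line → (1,6), t=1.0046
    cross y-line → (1,7), t=1.4701
    cross y-line → (1,8), t=2.5054
    cross y-line → (1,9), t=3.5406 (wall)
  → r_3 = 3.5406
beam 4: φ=270°, α=195°
  d=(-0.9659,-0.2588)  start (2,5)  tX=0.2692 tY=2.2409  stride 1/|dx|=1.0353 1/|dy|=3.8637
    cross x-line → (1,5), t=0.2692
    cross x-line → (0,5), t=1.3044 (wall)
  → r_4 = 1.3044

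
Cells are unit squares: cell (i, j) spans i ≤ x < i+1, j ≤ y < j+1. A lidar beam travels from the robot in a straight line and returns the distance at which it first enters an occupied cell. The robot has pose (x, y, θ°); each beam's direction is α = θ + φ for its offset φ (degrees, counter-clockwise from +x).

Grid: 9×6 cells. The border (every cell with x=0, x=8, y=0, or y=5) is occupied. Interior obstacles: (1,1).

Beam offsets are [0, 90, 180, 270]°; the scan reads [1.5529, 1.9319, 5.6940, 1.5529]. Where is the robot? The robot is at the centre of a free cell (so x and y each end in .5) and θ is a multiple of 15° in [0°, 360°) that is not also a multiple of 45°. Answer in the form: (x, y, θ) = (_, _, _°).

Candidates: 27 free-cell centres × 16 headings = 432 poses. Raycast each; keep the one whose scan matches to 4 dp.
  (1.5, 3.5, 195°): beam 1 = 0.5176 ≠ 1.5529 ✗
  (7.5, 1.5, 240°): beam 1 = 0.5774 ≠ 1.5529 ✗
  (6.5, 2.5, 105°): beam 1 = 2.5882 ≠ 1.5529 ✗
  (6.5, 4.5, 210°): beam 1 = 5.1962 ≠ 1.5529 ✗
  (6.5, 2.5, 195°): beam 1 = 4.6587 ≠ 1.5529 ✗
  …
  (2.5, 3.5, 165°): r_1=1.5529, r_2=1.9319, r_3=5.6940, r_4=1.5529 — all match ✓
No second candidate reproduces the full scan.

(x, y, θ) = (2.5, 3.5, 165°)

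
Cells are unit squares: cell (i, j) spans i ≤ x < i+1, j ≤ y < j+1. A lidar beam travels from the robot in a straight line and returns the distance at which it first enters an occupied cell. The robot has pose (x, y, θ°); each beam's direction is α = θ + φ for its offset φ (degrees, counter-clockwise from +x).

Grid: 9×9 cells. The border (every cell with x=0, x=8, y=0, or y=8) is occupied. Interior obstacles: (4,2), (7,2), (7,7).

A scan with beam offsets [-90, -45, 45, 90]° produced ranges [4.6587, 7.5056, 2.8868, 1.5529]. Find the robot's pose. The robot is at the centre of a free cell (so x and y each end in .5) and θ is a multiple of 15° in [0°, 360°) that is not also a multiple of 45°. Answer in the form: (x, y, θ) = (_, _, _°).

(x, y, θ) = (5.5, 7.5, 285°)

Enumerate (i+0.5, j+0.5, θ) over the 46 free cells and 16 admissible headings. For each, cast all 4 beams and compare to the given ranges.
  (5.5, 3.5, 210°): beam 1 = 5.1962 ≠ 4.6587 ✗
  (2.5, 7.5, 240°): beam 1 = 1.0000 ≠ 4.6587 ✗
  (6.5, 7.5, 30°): beam 1 = 3.0000 ≠ 4.6587 ✗
  (4.5, 4.5, 255°): beam 1 = 3.6235 ≠ 4.6587 ✗
  …
  (5.5, 7.5, 285°): r_1=4.6587, r_2=7.5056, r_3=2.8868, r_4=1.5529 — all match ✓
No second candidate reproduces the full scan.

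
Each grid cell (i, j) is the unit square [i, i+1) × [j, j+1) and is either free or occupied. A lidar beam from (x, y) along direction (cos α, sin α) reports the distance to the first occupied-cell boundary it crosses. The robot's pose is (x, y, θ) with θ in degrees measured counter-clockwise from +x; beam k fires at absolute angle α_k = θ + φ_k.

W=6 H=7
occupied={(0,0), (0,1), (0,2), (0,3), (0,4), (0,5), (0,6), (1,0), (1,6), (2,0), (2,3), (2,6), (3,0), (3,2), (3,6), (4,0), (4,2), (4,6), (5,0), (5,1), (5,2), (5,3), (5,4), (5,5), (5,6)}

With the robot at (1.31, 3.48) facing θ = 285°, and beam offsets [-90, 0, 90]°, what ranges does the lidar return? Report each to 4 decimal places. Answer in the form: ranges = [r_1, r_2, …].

beam 1: φ=-90°, α=195°
  cosα=-0.9659 sinα=-0.2588 | (1,3) | tMaxX 0.3209 tMaxY 1.8546 | tΔX 1.0353 tΔY 3.8637
    t=0.3209 [x] (0,3) — stop
  → r_1 = 0.3209
beam 2: φ=0°, α=285°
  cosα=0.2588 sinα=-0.9659 | (1,3) | tMaxX 2.6660 tMaxY 0.4969 | tΔX 3.8637 tΔY 1.0353
    t=0.4969 [y] (1,2)
    t=1.5322 [y] (1,1)
    t=2.5675 [y] (1,0) — stop
  → r_2 = 2.5675
beam 3: φ=90°, α=15°
  cosα=0.9659 sinα=0.2588 | (1,3) | tMaxX 0.7143 tMaxY 2.0091 | tΔX 1.0353 tΔY 3.8637
    t=0.7143 [x] (2,3) — stop
  → r_3 = 0.7143

ranges = [0.3209, 2.5675, 0.7143]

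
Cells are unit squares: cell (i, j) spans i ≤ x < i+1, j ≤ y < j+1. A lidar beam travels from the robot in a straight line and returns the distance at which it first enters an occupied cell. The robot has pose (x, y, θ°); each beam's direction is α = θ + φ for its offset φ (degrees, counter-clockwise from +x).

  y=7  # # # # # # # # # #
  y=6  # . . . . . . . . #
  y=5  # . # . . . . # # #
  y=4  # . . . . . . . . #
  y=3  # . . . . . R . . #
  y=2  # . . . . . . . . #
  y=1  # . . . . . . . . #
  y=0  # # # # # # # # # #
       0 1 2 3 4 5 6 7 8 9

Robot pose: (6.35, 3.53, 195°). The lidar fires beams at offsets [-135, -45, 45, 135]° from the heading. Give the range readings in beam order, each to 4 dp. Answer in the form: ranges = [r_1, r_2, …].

ranges = [1.6974, 3.8682, 2.9214, 3.0600]

beam 1: φ=-135°, α=60°
  d=(0.5000,0.8660)  start (6,3)  tX=1.3000 tY=0.5427  stride 1/|dx|=2.0000 1/|dy|=1.1547
    cross y-line → (6,4), t=0.5427
    cross x-line → (7,4), t=1.3000
    cross y-line → (7,5), t=1.6974 (wall)
  → r_1 = 1.6974
beam 2: φ=-45°, α=150°
  d=(-0.8660,0.5000)  start (6,3)  tX=0.4041 tY=0.9400  stride 1/|dx|=1.1547 1/|dy|=2.0000
    cross x-line → (5,3), t=0.4041
    cross y-line → (5,4), t=0.9400
    cross x-line → (4,4), t=1.5588
    cross x-line → (3,4), t=2.7135
    cross y-line → (3,5), t=2.9400
    cross x-line → (2,5), t=3.8682 (wall)
  → r_2 = 3.8682
beam 3: φ=45°, α=240°
  d=(-0.5000,-0.8660)  start (6,3)  tX=0.7000 tY=0.6120  stride 1/|dx|=2.0000 1/|dy|=1.1547
    cross y-line → (6,2), t=0.6120
    cross x-line → (5,2), t=0.7000
    cross y-line → (5,1), t=1.7667
    cross x-line → (4,1), t=2.7000
    cross y-line → (4,0), t=2.9214 (wall)
  → r_3 = 2.9214
beam 4: φ=135°, α=330°
  d=(0.8660,-0.5000)  start (6,3)  tX=0.7506 tY=1.0600  stride 1/|dx|=1.1547 1/|dy|=2.0000
    cross x-line → (7,3), t=0.7506
    cross y-line → (7,2), t=1.0600
    cross x-line → (8,2), t=1.9053
    cross x-line → (9,2), t=3.0600 (wall)
  → r_4 = 3.0600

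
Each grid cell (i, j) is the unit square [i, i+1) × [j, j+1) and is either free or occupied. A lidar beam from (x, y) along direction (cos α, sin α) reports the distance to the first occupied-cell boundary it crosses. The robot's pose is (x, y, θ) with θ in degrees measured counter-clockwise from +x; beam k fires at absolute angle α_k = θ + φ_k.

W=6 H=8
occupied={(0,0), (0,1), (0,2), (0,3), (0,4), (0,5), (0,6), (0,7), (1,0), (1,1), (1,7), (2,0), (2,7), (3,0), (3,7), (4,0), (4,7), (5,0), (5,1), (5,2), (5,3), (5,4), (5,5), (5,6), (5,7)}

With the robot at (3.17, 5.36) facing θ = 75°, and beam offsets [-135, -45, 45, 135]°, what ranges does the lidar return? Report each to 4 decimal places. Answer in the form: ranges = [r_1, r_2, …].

ranges = [3.6600, 2.1131, 1.8937, 2.5057]

beam 1: φ=-135°, α=300°
  direction (0.5000, -0.8660); cell (3,5); t to first gridline: x 1.6600, y 0.4157 (then +2.0000 / +1.1547)
    (3,4) via y @ 0.4157
    (3,3) via y @ 1.5704
    (4,3) via x @ 1.6600
    (4,2) via y @ 2.7251
    (5,2) via x @ 3.6600  # hit
  → r_1 = 3.6600
beam 2: φ=-45°, α=30°
  direction (0.8660, 0.5000); cell (3,5); t to first gridline: x 0.9584, y 1.2800 (then +1.1547 / +2.0000)
    (4,5) via x @ 0.9584
    (4,6) via y @ 1.2800
    (5,6) via x @ 2.1131  # hit
  → r_2 = 2.1131
beam 3: φ=45°, α=120°
  direction (-0.5000, 0.8660); cell (3,5); t to first gridline: x 0.3400, y 0.7390 (then +2.0000 / +1.1547)
    (2,5) via x @ 0.3400
    (2,6) via y @ 0.7390
    (2,7) via y @ 1.8937  # hit
  → r_3 = 1.8937
beam 4: φ=135°, α=210°
  direction (-0.8660, -0.5000); cell (3,5); t to first gridline: x 0.1963, y 0.7200 (then +1.1547 / +2.0000)
    (2,5) via x @ 0.1963
    (2,4) via y @ 0.7200
    (1,4) via x @ 1.3510
    (0,4) via x @ 2.5057  # hit
  → r_4 = 2.5057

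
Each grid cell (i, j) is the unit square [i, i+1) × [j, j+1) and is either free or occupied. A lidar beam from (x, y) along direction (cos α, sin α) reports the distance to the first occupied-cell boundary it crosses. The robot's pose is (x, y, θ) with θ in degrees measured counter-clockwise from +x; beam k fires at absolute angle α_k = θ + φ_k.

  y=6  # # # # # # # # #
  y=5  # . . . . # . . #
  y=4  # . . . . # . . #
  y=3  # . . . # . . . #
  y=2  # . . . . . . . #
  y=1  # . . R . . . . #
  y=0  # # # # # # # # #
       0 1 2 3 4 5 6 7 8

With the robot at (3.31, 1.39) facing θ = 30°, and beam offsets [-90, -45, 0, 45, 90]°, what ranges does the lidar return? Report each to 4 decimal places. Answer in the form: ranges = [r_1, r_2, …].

ranges = [0.4503, 1.5068, 5.4155, 2.6660, 4.6200]

beam 1: φ=-90°, α=300°
  direction (0.5000, -0.8660); cell (3,1); t to first gridline: x 1.3800, y 0.4503 (then +2.0000 / +1.1547)
    (3,0) via y @ 0.4503  # hit
  → r_1 = 0.4503
beam 2: φ=-45°, α=345°
  direction (0.9659, -0.2588); cell (3,1); t to first gridline: x 0.7143, y 1.5068 (then +1.0353 / +3.8637)
    (4,1) via x @ 0.7143
    (4,0) via y @ 1.5068  # hit
  → r_2 = 1.5068
beam 3: φ=0°, α=30°
  direction (0.8660, 0.5000); cell (3,1); t to first gridline: x 0.7967, y 1.2200 (then +1.1547 / +2.0000)
    (4,1) via x @ 0.7967
    (4,2) via y @ 1.2200
    (5,2) via x @ 1.9514
    (6,2) via x @ 3.1061
    (6,3) via y @ 3.2200
    (7,3) via x @ 4.2608
    (7,4) via y @ 5.2200
    (8,4) via x @ 5.4155  # hit
  → r_3 = 5.4155
beam 4: φ=45°, α=75°
  direction (0.2588, 0.9659); cell (3,1); t to first gridline: x 2.6660, y 0.6315 (then +3.8637 / +1.0353)
    (3,2) via y @ 0.6315
    (3,3) via y @ 1.6668
    (4,3) via x @ 2.6660  # hit
  → r_4 = 2.6660
beam 5: φ=90°, α=120°
  direction (-0.5000, 0.8660); cell (3,1); t to first gridline: x 0.6200, y 0.7044 (then +2.0000 / +1.1547)
    (2,1) via x @ 0.6200
    (2,2) via y @ 0.7044
    (2,3) via y @ 1.8591
    (1,3) via x @ 2.6200
    (1,4) via y @ 3.0138
    (1,5) via y @ 4.1685
    (0,5) via x @ 4.6200  # hit
  → r_5 = 4.6200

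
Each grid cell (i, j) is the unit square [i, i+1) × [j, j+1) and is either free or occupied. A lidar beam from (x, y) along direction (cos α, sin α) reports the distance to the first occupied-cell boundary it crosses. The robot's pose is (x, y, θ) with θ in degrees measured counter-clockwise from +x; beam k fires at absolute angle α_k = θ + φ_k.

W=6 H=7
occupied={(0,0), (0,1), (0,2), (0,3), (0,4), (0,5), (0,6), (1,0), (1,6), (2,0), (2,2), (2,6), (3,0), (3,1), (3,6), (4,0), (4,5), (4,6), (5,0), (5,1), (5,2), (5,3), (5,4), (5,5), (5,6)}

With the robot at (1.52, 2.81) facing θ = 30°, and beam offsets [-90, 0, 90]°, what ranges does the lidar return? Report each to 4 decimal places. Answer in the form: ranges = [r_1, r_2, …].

beam 1: φ=-90°, α=300°
  cosα=0.5000 sinα=-0.8660 | (1,2) | tMaxX 0.9600 tMaxY 0.9353 | tΔX 2.0000 tΔY 1.1547
    t=0.9353 [y] (1,1)
    t=0.9600 [x] (2,1)
    t=2.0900 [y] (2,0) — stop
  → r_1 = 2.0900
beam 2: φ=0°, α=30°
  cosα=0.8660 sinα=0.5000 | (1,2) | tMaxX 0.5543 tMaxY 0.3800 | tΔX 1.1547 tΔY 2.0000
    t=0.3800 [y] (1,3)
    t=0.5543 [x] (2,3)
    t=1.7090 [x] (3,3)
    t=2.3800 [y] (3,4)
    t=2.8637 [x] (4,4)
    t=4.0184 [x] (5,4) — stop
  → r_2 = 4.0184
beam 3: φ=90°, α=120°
  cosα=-0.5000 sinα=0.8660 | (1,2) | tMaxX 1.0400 tMaxY 0.2194 | tΔX 2.0000 tΔY 1.1547
    t=0.2194 [y] (1,3)
    t=1.0400 [x] (0,3) — stop
  → r_3 = 1.0400

ranges = [2.0900, 4.0184, 1.0400]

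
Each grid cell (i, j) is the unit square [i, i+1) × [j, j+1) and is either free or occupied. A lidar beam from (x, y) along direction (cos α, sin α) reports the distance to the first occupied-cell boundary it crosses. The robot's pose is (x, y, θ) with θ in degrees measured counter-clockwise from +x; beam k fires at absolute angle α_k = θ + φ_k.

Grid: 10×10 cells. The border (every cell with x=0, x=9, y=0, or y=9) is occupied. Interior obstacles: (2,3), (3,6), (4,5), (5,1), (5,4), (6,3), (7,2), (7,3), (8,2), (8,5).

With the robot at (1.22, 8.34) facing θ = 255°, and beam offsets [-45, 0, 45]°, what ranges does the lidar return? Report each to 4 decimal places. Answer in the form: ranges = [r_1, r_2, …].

ranges = [0.2540, 0.8500, 7.5600]

beam 1: φ=-45°, α=210°
  d=(-0.8660,-0.5000)  start (1,8)  tX=0.2540 tY=0.6800  stride 1/|dx|=1.1547 1/|dy|=2.0000
    cross x-line → (0,8), t=0.2540 (wall)
  → r_1 = 0.2540
beam 2: φ=0°, α=255°
  d=(-0.2588,-0.9659)  start (1,8)  tX=0.8500 tY=0.3520  stride 1/|dx|=3.8637 1/|dy|=1.0353
    cross y-line → (1,7), t=0.3520
    cross x-line → (0,7), t=0.8500 (wall)
  → r_2 = 0.8500
beam 3: φ=45°, α=300°
  d=(0.5000,-0.8660)  start (1,8)  tX=1.5600 tY=0.3926  stride 1/|dx|=2.0000 1/|dy|=1.1547
    cross y-line → (1,7), t=0.3926
    cross y-line → (1,6), t=1.5473
    cross x-line → (2,6), t=1.5600
    cross y-line → (2,5), t=2.7020
    cross x-line → (3,5), t=3.5600
    cross y-line → (3,4), t=3.8567
    cross y-line → (3,3), t=5.0114
    cross x-line → (4,3), t=5.5600
    cross y-line → (4,2), t=6.1661
    cross y-line → (4,1), t=7.3208
    cross x-line → (5,1), t=7.5600 (wall)
  → r_3 = 7.5600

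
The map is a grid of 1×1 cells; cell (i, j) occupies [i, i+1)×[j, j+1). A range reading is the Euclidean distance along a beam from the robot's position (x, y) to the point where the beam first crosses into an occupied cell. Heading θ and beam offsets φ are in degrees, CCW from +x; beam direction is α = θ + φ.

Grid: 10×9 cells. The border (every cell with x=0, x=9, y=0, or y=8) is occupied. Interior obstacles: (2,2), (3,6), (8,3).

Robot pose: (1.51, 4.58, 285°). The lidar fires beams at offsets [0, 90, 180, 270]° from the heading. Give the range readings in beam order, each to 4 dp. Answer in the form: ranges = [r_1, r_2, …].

ranges = [1.8932, 7.7542, 1.9705, 0.5280]

beam 1: φ=0°, α=285°
  cosα=0.2588 sinα=-0.9659 | (1,4) | tMaxX 1.8932 tMaxY 0.6005 | tΔX 3.8637 tΔY 1.0353
    t=0.6005 [y] (1,3)
    t=1.6357 [y] (1,2)
    t=1.8932 [x] (2,2) — stop
  → r_1 = 1.8932
beam 2: φ=90°, α=15°
  cosα=0.9659 sinα=0.2588 | (1,4) | tMaxX 0.5073 tMaxY 1.6228 | tΔX 1.0353 tΔY 3.8637
    t=0.5073 [x] (2,4)
    t=1.5426 [x] (3,4)
    t=1.6228 [y] (3,5)
    t=2.5778 [x] (4,5)
    t=3.6131 [x] (5,5)
    t=4.6484 [x] (6,5)
    t=5.4865 [y] (6,6)
    t=5.6837 [x] (7,6)
    t=6.7189 [x] (8,6)
    t=7.7542 [x] (9,6) — stop
  → r_2 = 7.7542
beam 3: φ=180°, α=105°
  cosα=-0.2588 sinα=0.9659 | (1,4) | tMaxX 1.9705 tMaxY 0.4348 | tΔX 3.8637 tΔY 1.0353
    t=0.4348 [y] (1,5)
    t=1.4701 [y] (1,6)
    t=1.9705 [x] (0,6) — stop
  → r_3 = 1.9705
beam 4: φ=270°, α=195°
  cosα=-0.9659 sinα=-0.2588 | (1,4) | tMaxX 0.5280 tMaxY 2.2409 | tΔX 1.0353 tΔY 3.8637
    t=0.5280 [x] (0,4) — stop
  → r_4 = 0.5280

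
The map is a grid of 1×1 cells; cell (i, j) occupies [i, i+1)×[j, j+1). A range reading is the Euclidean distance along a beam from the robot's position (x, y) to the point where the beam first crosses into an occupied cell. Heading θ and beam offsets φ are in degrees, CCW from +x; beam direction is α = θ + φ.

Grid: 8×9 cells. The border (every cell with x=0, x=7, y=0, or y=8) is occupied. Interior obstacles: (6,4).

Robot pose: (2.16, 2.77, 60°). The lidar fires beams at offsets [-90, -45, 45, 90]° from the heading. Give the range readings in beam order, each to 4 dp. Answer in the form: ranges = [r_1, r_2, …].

beam 1: φ=-90°, α=330°
  dir = (cos 330°, sin 330°) = (0.8660, -0.5000); from cell (2,2)
  next x-line at t=0.9699, next y-line at t=1.5400; Δt_x=1.1547, Δt_y=2.0000
    x: enter (3,2) at t=0.9699
    y: enter (3,1) at t=1.5400
    x: enter (4,1) at t=2.1246
    x: enter (5,1) at t=3.2793
    y: enter (5,0) at t=3.5400 ← occupied
  → r_1 = 3.5400
beam 2: φ=-45°, α=15°
  dir = (cos 15°, sin 15°) = (0.9659, 0.2588); from cell (2,2)
  next x-line at t=0.8696, next y-line at t=0.8887; Δt_x=1.0353, Δt_y=3.8637
    x: enter (3,2) at t=0.8696
    y: enter (3,3) at t=0.8887
    x: enter (4,3) at t=1.9049
    x: enter (5,3) at t=2.9402
    x: enter (6,3) at t=3.9755
    y: enter (6,4) at t=4.7524 ← occupied
  → r_2 = 4.7524
beam 3: φ=45°, α=105°
  dir = (cos 105°, sin 105°) = (-0.2588, 0.9659); from cell (2,2)
  next x-line at t=0.6182, next y-line at t=0.2381; Δt_x=3.8637, Δt_y=1.0353
    y: enter (2,3) at t=0.2381
    x: enter (1,3) at t=0.6182
    y: enter (1,4) at t=1.2734
    y: enter (1,5) at t=2.3087
    y: enter (1,6) at t=3.3439
    y: enter (1,7) at t=4.3792
    x: enter (0,7) at t=4.4819 ← occupied
  → r_3 = 4.4819
beam 4: φ=90°, α=150°
  dir = (cos 150°, sin 150°) = (-0.8660, 0.5000); from cell (2,2)
  next x-line at t=0.1848, next y-line at t=0.4600; Δt_x=1.1547, Δt_y=2.0000
    x: enter (1,2) at t=0.1848
    y: enter (1,3) at t=0.4600
    x: enter (0,3) at t=1.3395 ← occupied
  → r_4 = 1.3395

ranges = [3.5400, 4.7524, 4.4819, 1.3395]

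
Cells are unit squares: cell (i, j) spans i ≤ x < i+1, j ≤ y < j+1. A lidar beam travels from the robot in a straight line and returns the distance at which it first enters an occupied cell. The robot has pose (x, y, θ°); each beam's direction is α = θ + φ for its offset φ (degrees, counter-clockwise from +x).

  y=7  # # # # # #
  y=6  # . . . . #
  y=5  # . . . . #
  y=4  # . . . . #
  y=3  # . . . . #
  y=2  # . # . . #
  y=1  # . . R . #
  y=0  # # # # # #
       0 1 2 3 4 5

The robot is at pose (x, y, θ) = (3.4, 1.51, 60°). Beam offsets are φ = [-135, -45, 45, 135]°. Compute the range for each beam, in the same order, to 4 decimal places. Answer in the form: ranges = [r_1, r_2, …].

beam 1: φ=-135°, α=285°
  direction (0.2588, -0.9659); cell (3,1); t to first gridline: x 2.3182, y 0.5280 (then +3.8637 / +1.0353)
    (3,0) via y @ 0.5280  # hit
  → r_1 = 0.5280
beam 2: φ=-45°, α=15°
  direction (0.9659, 0.2588); cell (3,1); t to first gridline: x 0.6212, y 1.8932 (then +1.0353 / +3.8637)
    (4,1) via x @ 0.6212
    (5,1) via x @ 1.6564  # hit
  → r_2 = 1.6564
beam 3: φ=45°, α=105°
  direction (-0.2588, 0.9659); cell (3,1); t to first gridline: x 1.5455, y 0.5073 (then +3.8637 / +1.0353)
    (3,2) via y @ 0.5073
    (3,3) via y @ 1.5426
    (2,3) via x @ 1.5455
    (2,4) via y @ 2.5778
    (2,5) via y @ 3.6131
    (2,6) via y @ 4.6484
    (1,6) via x @ 5.4092
    (1,7) via y @ 5.6837  # hit
  → r_3 = 5.6837
beam 4: φ=135°, α=195°
  direction (-0.9659, -0.2588); cell (3,1); t to first gridline: x 0.4141, y 1.9705 (then +1.0353 / +3.8637)
    (2,1) via x @ 0.4141
    (1,1) via x @ 1.4494
    (1,0) via y @ 1.9705  # hit
  → r_4 = 1.9705

ranges = [0.5280, 1.6564, 5.6837, 1.9705]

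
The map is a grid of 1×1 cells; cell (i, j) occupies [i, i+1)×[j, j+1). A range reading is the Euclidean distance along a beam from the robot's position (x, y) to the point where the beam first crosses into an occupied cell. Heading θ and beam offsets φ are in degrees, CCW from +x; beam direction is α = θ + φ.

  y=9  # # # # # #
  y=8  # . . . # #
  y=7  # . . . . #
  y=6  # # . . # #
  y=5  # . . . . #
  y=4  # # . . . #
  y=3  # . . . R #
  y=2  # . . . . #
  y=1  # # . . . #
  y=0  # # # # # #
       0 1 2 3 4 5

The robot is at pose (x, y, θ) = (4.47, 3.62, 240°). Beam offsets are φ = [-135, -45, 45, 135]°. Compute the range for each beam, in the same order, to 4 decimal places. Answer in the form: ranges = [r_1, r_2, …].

beam 1: φ=-135°, α=105°
  direction (-0.2588, 0.9659); cell (4,3); t to first gridline: x 1.8159, y 0.3934 (then +3.8637 / +1.0353)
    (4,4) via y @ 0.3934
    (4,5) via y @ 1.4287
    (3,5) via x @ 1.8159
    (3,6) via y @ 2.4640
    (3,7) via y @ 3.4992
    (3,8) via y @ 4.5345
    (3,9) via y @ 5.5698  # hit
  → r_1 = 5.5698
beam 2: φ=-45°, α=195°
  direction (-0.9659, -0.2588); cell (4,3); t to first gridline: x 0.4866, y 2.3955 (then +1.0353 / +3.8637)
    (3,3) via x @ 0.4866
    (2,3) via x @ 1.5219
    (2,2) via y @ 2.3955
    (1,2) via x @ 2.5571
    (0,2) via x @ 3.5924  # hit
  → r_2 = 3.5924
beam 3: φ=45°, α=285°
  direction (0.2588, -0.9659); cell (4,3); t to first gridline: x 2.0478, y 0.6419 (then +3.8637 / +1.0353)
    (4,2) via y @ 0.6419
    (4,1) via y @ 1.6771
    (5,1) via x @ 2.0478  # hit
  → r_3 = 2.0478
beam 4: φ=135°, α=15°
  direction (0.9659, 0.2588); cell (4,3); t to first gridline: x 0.5487, y 1.4682 (then +1.0353 / +3.8637)
    (5,3) via x @ 0.5487  # hit
  → r_4 = 0.5487

ranges = [5.5698, 3.5924, 2.0478, 0.5487]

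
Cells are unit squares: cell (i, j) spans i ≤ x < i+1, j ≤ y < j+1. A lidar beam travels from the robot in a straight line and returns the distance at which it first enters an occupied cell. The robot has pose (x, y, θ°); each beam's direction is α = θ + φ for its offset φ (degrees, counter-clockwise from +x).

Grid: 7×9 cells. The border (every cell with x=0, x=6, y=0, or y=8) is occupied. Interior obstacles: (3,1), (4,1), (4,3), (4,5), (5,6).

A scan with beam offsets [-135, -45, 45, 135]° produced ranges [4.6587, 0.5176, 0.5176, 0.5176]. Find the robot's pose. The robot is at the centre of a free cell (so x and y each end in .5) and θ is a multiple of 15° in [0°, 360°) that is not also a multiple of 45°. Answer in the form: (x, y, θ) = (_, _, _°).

Candidates: 30 free-cell centres × 16 headings = 480 poses. Raycast each; keep the one whose scan matches to 4 dp.
  (4.5, 7.5, 240°): beam 1 = 0.5176 ≠ 4.6587 ✗
  (5.5, 3.5, 60°): beam 1 = 1.9319 ≠ 4.6587 ✗
  (1.5, 7.5, 240°): beam 1 = 0.5176 ≠ 4.6587 ✗
  (1.5, 7.5, 345°): beam 1 = 0.5774 ≠ 4.6587 ✗
  (2.5, 3.5, 240°): beam 2 = 1.5529 ≠ 0.5176 ✗
  …
  (5.5, 7.5, 330°): r_1=4.6587, r_2=0.5176, r_3=0.5176, r_4=0.5176 — all match ✓
No second candidate reproduces the full scan.

(x, y, θ) = (5.5, 7.5, 330°)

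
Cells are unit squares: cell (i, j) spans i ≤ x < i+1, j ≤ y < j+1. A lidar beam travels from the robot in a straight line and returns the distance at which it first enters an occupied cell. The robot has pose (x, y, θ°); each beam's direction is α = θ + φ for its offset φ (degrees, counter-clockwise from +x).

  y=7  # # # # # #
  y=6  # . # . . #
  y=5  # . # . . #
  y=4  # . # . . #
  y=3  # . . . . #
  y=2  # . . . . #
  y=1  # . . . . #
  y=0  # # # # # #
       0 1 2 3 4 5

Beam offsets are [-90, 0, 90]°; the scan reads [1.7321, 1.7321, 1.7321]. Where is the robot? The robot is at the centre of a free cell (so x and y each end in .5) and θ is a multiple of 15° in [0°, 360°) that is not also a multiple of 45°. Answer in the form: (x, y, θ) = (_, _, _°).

Enumerate (i+0.5, j+0.5, θ) over the 21 free cells and 16 admissible headings. For each, cast all 3 beams and compare to the given ranges.
  (1.5, 3.5, 150°): beam 1 = 1.0000 ≠ 1.7321 ✗
  (4.5, 6.5, 195°): beam 1 = 0.5176 ≠ 1.7321 ✗
  (2.5, 3.5, 30°): beam 1 = 2.8868 ≠ 1.7321 ✗
  …
  (3.5, 2.5, 30°): r_1=1.7321, r_2=1.7321, r_3=1.7321 — all match ✓
No second candidate reproduces the full scan.

(x, y, θ) = (3.5, 2.5, 30°)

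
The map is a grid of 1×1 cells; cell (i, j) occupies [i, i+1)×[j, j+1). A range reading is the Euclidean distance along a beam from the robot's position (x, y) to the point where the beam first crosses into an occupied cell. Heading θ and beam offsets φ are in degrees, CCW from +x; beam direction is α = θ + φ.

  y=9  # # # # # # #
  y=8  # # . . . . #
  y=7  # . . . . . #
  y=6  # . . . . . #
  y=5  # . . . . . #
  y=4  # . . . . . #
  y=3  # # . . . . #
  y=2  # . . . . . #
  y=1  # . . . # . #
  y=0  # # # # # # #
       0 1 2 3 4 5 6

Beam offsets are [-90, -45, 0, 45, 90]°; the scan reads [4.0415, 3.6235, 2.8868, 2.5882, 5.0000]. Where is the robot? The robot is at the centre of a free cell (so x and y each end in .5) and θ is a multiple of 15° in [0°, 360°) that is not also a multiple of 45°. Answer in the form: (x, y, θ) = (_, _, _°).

Enumerate (i+0.5, j+0.5, θ) over the 37 free cells and 16 admissible headings. For each, cast all 5 beams and compare to the given ranges.
  (2.5, 3.5, 15°): beam 1 = 2.5882 ≠ 4.0415 ✗
  (4.5, 3.5, 165°): beam 1 = 5.6940 ≠ 4.0415 ✗
  (1.5, 4.5, 120°): beam 1 = 5.1962 ≠ 4.0415 ✗
  (2.5, 5.5, 75°): beam 1 = 3.6235 ≠ 4.0415 ✗
  …
  (3.5, 5.5, 150°): r_1=4.0415, r_2=3.6235, r_3=2.8868, r_4=2.5882, r_5=5.0000 — all match ✓
Only this pose fits every beam.

(x, y, θ) = (3.5, 5.5, 150°)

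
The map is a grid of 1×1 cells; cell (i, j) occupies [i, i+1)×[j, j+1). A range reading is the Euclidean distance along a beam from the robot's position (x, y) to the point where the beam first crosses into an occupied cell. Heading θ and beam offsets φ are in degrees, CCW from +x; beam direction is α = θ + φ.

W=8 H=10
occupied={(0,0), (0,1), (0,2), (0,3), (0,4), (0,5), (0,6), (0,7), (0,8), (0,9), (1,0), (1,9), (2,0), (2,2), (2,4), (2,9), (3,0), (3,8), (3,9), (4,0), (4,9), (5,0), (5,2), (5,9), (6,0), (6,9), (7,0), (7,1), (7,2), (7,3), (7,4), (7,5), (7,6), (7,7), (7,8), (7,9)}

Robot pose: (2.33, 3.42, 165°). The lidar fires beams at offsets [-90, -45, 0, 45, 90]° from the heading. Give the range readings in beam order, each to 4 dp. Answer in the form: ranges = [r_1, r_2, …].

beam 1: φ=-90°, α=75°
  d=(0.2588,0.9659)  start (2,3)  tX=2.5887 tY=0.6005  stride 1/|dx|=3.8637 1/|dy|=1.0353
    cross y-line → (2,4), t=0.6005 (wall)
  → r_1 = 0.6005
beam 2: φ=-45°, α=120°
  d=(-0.5000,0.8660)  start (2,3)  tX=0.6600 tY=0.6697  stride 1/|dx|=2.0000 1/|dy|=1.1547
    cross x-line → (1,3), t=0.6600
    cross y-line → (1,4), t=0.6697
    cross y-line → (1,5), t=1.8244
    cross x-line → (0,5), t=2.6600 (wall)
  → r_2 = 2.6600
beam 3: φ=0°, α=165°
  d=(-0.9659,0.2588)  start (2,3)  tX=0.3416 tY=2.2409  stride 1/|dx|=1.0353 1/|dy|=3.8637
    cross x-line → (1,3), t=0.3416
    cross x-line → (0,3), t=1.3769 (wall)
  → r_3 = 1.3769
beam 4: φ=45°, α=210°
  d=(-0.8660,-0.5000)  start (2,3)  tX=0.3811 tY=0.8400  stride 1/|dx|=1.1547 1/|dy|=2.0000
    cross x-line → (1,3), t=0.3811
    cross y-line → (1,2), t=0.8400
    cross x-line → (0,2), t=1.5358 (wall)
  → r_4 = 1.5358
beam 5: φ=90°, α=255°
  d=(-0.2588,-0.9659)  start (2,3)  tX=1.2750 tY=0.4348  stride 1/|dx|=3.8637 1/|dy|=1.0353
    cross y-line → (2,2), t=0.4348 (wall)
  → r_5 = 0.4348

ranges = [0.6005, 2.6600, 1.3769, 1.5358, 0.4348]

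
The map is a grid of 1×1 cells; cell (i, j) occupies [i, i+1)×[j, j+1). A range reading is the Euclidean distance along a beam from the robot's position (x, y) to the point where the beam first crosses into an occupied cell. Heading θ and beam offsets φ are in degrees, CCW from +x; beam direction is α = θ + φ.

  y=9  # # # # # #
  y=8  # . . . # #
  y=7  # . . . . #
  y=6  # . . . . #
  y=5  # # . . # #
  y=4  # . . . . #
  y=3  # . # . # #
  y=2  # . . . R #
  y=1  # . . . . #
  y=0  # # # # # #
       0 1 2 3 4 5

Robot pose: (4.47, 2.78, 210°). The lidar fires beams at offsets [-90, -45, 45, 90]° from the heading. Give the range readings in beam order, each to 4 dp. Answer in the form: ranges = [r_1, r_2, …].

ranges = [0.2540, 1.5219, 1.8428, 1.0600]

beam 1: φ=-90°, α=120°
  d=(-0.5000,0.8660)  start (4,2)  tX=0.9400 tY=0.2540  stride 1/|dx|=2.0000 1/|dy|=1.1547
    cross y-line → (4,3), t=0.2540 (wall)
  → r_1 = 0.2540
beam 2: φ=-45°, α=165°
  d=(-0.9659,0.2588)  start (4,2)  tX=0.4866 tY=0.8500  stride 1/|dx|=1.0353 1/|dy|=3.8637
    cross x-line → (3,2), t=0.4866
    cross y-line → (3,3), t=0.8500
    cross x-line → (2,3), t=1.5219 (wall)
  → r_2 = 1.5219
beam 3: φ=45°, α=255°
  d=(-0.2588,-0.9659)  start (4,2)  tX=1.8159 tY=0.8075  stride 1/|dx|=3.8637 1/|dy|=1.0353
    cross y-line → (4,1), t=0.8075
    cross x-line → (3,1), t=1.8159
    cross y-line → (3,0), t=1.8428 (wall)
  → r_3 = 1.8428
beam 4: φ=90°, α=300°
  d=(0.5000,-0.8660)  start (4,2)  tX=1.0600 tY=0.9007  stride 1/|dx|=2.0000 1/|dy|=1.1547
    cross y-line → (4,1), t=0.9007
    cross x-line → (5,1), t=1.0600 (wall)
  → r_4 = 1.0600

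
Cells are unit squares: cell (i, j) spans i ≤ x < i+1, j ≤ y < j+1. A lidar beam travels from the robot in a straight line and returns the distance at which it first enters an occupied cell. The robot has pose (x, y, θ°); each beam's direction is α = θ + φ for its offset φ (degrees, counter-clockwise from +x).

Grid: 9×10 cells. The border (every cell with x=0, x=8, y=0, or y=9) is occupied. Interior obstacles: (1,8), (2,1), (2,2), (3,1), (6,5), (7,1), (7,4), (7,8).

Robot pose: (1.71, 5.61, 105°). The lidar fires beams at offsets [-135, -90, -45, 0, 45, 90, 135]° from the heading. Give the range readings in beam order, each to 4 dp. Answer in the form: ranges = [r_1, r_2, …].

ranges = [7.2200, 6.5119, 3.9144, 2.4743, 0.8198, 0.7350, 1.4200]

beam 1: φ=-135°, α=330°
  direction (0.8660, -0.5000); cell (1,5); t to first gridline: x 0.3349, y 1.2200 (then +1.1547 / +2.0000)
    (2,5) via x @ 0.3349
    (2,4) via y @ 1.2200
    (3,4) via x @ 1.4896
    (4,4) via x @ 2.6443
    (4,3) via y @ 3.2200
    (5,3) via x @ 3.7990
    (6,3) via x @ 4.9537
    (6,2) via y @ 5.2200
    (7,2) via x @ 6.1084
    (7,1) via y @ 7.2200  # hit
  → r_1 = 7.2200
beam 2: φ=-90°, α=15°
  direction (0.9659, 0.2588); cell (1,5); t to first gridline: x 0.3002, y 1.5068 (then +1.0353 / +3.8637)
    (2,5) via x @ 0.3002
    (3,5) via x @ 1.3355
    (3,6) via y @ 1.5068
    (4,6) via x @ 2.3708
    (5,6) via x @ 3.4061
    (6,6) via x @ 4.4413
    (6,7) via y @ 5.3705
    (7,7) via x @ 5.4766
    (8,7) via x @ 6.5119  # hit
  → r_2 = 6.5119
beam 3: φ=-45°, α=60°
  direction (0.5000, 0.8660); cell (1,5); t to first gridline: x 0.5800, y 0.4503 (then +2.0000 / +1.1547)
    (1,6) via y @ 0.4503
    (2,6) via x @ 0.5800
    (2,7) via y @ 1.6050
    (3,7) via x @ 2.5800
    (3,8) via y @ 2.7597
    (3,9) via y @ 3.9144  # hit
  → r_3 = 3.9144
beam 4: φ=0°, α=105°
  direction (-0.2588, 0.9659); cell (1,5); t to first gridline: x 2.7432, y 0.4038 (then +3.8637 / +1.0353)
    (1,6) via y @ 0.4038
    (1,7) via y @ 1.4390
    (1,8) via y @ 2.4743  # hit
  → r_4 = 2.4743
beam 5: φ=45°, α=150°
  direction (-0.8660, 0.5000); cell (1,5); t to first gridline: x 0.8198, y 0.7800 (then +1.1547 / +2.0000)
    (1,6) via y @ 0.7800
    (0,6) via x @ 0.8198  # hit
  → r_5 = 0.8198
beam 6: φ=90°, α=195°
  direction (-0.9659, -0.2588); cell (1,5); t to first gridline: x 0.7350, y 2.3569 (then +1.0353 / +3.8637)
    (0,5) via x @ 0.7350  # hit
  → r_6 = 0.7350
beam 7: φ=135°, α=240°
  direction (-0.5000, -0.8660); cell (1,5); t to first gridline: x 1.4200, y 0.7044 (then +2.0000 / +1.1547)
    (1,4) via y @ 0.7044
    (0,4) via x @ 1.4200  # hit
  → r_7 = 1.4200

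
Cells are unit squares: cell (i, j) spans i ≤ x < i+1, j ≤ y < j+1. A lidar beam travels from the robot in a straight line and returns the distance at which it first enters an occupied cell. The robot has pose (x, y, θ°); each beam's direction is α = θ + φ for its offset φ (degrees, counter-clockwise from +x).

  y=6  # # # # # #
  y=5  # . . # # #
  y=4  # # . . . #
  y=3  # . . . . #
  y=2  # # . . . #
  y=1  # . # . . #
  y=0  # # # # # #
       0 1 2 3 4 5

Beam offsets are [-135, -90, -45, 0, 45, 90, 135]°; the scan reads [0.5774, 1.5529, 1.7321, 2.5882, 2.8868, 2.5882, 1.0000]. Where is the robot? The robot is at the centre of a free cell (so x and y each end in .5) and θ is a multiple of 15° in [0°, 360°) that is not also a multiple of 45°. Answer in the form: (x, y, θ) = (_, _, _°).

Candidates: 15 free-cell centres × 16 headings = 240 poses. Raycast each; keep the one whose scan matches to 4 dp.
  (3.5, 2.5, 330°): beam 1 = 1.5529 ≠ 0.5774 ✗
  (2.5, 2.5, 15°): beam 2 = 0.5176 ≠ 1.5529 ✗
  (3.5, 3.5, 30°): beam 1 = 1.9319 ≠ 0.5774 ✗
  (1.5, 3.5, 210°): beam 1 = 0.5176 ≠ 0.5774 ✗
  …
  (4.5, 3.5, 165°): r_1=0.5774, r_2=1.5529, r_3=1.7321, r_4=2.5882, r_5=2.8868, r_6=2.5882, r_7=1.0000 — all match ✓
Unique over the lattice → pose = (4.5, 3.5, 165°).

(x, y, θ) = (4.5, 3.5, 165°)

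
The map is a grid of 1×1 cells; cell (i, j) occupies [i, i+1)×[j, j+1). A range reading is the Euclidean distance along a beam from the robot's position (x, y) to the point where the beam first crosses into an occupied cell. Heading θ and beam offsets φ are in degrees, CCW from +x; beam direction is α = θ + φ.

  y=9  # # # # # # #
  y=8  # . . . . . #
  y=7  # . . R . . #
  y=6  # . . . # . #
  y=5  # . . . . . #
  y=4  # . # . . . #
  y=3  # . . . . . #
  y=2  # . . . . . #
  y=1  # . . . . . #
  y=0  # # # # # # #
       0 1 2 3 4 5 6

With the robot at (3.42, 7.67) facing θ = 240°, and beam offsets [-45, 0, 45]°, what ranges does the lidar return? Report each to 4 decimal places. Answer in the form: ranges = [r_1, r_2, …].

beam 1: φ=-45°, α=195°
  d=(-0.9659,-0.2588)  start (3,7)  tX=0.4348 tY=2.5887  stride 1/|dx|=1.0353 1/|dy|=3.8637
    cross x-line → (2,7), t=0.4348
    cross x-line → (1,7), t=1.4701
    cross x-line → (0,7), t=2.5054 (wall)
  → r_1 = 2.5054
beam 2: φ=0°, α=240°
  d=(-0.5000,-0.8660)  start (3,7)  tX=0.8400 tY=0.7736  stride 1/|dx|=2.0000 1/|dy|=1.1547
    cross y-line → (3,6), t=0.7736
    cross x-line → (2,6), t=0.8400
    cross y-line → (2,5), t=1.9283
    cross x-line → (1,5), t=2.8400
    cross y-line → (1,4), t=3.0831
    cross y-line → (1,3), t=4.2378
    cross x-line → (0,3), t=4.8400 (wall)
  → r_2 = 4.8400
beam 3: φ=45°, α=285°
  d=(0.2588,-0.9659)  start (3,7)  tX=2.2409 tY=0.6936  stride 1/|dx|=3.8637 1/|dy|=1.0353
    cross y-line → (3,6), t=0.6936
    cross y-line → (3,5), t=1.7289
    cross x-line → (4,5), t=2.2409
    cross y-line → (4,4), t=2.7642
    cross y-line → (4,3), t=3.7995
    cross y-line → (4,2), t=4.8347
    cross y-line → (4,1), t=5.8700
    cross x-line → (5,1), t=6.1047
    cross y-line → (5,0), t=6.9053 (wall)
  → r_3 = 6.9053

ranges = [2.5054, 4.8400, 6.9053]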